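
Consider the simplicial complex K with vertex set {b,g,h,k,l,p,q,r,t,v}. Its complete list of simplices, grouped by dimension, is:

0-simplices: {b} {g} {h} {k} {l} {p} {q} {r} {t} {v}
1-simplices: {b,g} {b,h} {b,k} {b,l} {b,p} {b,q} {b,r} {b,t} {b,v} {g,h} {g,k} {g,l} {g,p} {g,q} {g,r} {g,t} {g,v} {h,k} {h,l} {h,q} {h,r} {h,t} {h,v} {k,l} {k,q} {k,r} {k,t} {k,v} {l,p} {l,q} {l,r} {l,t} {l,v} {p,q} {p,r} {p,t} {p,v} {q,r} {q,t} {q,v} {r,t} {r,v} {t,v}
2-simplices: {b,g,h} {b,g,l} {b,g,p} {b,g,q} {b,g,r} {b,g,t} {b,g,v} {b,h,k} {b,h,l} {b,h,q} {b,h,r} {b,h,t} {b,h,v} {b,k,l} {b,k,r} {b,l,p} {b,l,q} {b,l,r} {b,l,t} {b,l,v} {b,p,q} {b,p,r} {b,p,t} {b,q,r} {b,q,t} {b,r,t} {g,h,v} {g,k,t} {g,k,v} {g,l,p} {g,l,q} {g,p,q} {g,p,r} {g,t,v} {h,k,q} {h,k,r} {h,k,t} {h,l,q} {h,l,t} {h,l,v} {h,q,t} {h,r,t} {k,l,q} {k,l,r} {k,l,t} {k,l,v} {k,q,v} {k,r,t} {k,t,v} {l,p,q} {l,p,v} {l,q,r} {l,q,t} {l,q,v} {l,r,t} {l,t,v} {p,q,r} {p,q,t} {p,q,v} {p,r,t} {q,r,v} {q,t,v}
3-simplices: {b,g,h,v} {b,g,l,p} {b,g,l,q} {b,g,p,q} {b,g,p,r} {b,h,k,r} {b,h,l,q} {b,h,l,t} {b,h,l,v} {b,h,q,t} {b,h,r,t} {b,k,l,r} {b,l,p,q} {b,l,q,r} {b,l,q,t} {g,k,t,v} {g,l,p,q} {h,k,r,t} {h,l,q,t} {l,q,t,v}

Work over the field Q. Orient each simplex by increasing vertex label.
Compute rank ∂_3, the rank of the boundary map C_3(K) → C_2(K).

rank∂_3=18

n_0=10 n_1=43 n_2=62 n_3=20  [Q]
∂1: piv[bg,bh,bk,bl,bp,bq,br,bt,bv] rk=9  ker:gh,gk,gl,gp,gq,gr,gt,gv,hk,hl,hq,hr,ht,hv,kl,kq,kr,kt,kv,lp,lq,lr,lt,lv,pq,pr,pt,pv,qr,qt,qv,rt,rv,tv
∂2: piv[bgh,bgl,bgp,bgq,bgr,bgt,bgv,bhk,bhl,bhq,bhr,bht,bhv,bkl,bkr,blp,blq,blr,blt,blv,bpq,bpr,bpt,bqr,bqt,brt,gkt,gkv,gtv,hkq,hkt,kqv,lpv,qrv] rk=34  ker:ghv,glp,glq,gpq,gpr,hkr,hlq,hlt,hlv,hqt,hrt,klq,klr,klt,klv,krt,ktv,lpq,lqr,lqt,lqv,lrt,ltv,pqr,pqt,pqv,prt,qtv
∂3: piv[bghv,bglp,bglq,bgpq,bgpr,bhkr,bhlq,bhlt,bhlv,bhqt,bhrt,bklr,blpq,blqr,blqt,gktv,hkrt,lqtv] rk=18  ker:glpq,hlqt
rk∂_3=18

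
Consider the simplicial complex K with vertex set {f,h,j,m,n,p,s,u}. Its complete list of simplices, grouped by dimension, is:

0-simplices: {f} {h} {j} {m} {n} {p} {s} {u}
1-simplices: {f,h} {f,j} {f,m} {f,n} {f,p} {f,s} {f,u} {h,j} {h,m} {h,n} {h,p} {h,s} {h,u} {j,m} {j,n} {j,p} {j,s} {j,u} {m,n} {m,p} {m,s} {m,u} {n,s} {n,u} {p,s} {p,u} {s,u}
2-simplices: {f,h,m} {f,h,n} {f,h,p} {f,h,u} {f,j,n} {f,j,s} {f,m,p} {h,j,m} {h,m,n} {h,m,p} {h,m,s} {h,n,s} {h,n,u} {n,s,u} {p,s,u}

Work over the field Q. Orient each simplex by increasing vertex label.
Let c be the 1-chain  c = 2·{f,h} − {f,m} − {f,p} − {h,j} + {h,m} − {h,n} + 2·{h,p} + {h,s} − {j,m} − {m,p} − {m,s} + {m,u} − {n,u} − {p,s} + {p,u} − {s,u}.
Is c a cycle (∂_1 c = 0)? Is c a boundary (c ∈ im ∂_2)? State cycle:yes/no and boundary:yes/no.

n_0=8 n_1=27 n_2=15  [Q]
∂1: piv[fh,fj,fm,fn,fp,fs,fu] rk=7  ker:hj,hm,hn,hp,hs,hu,jm,jn,jp,js,ju,mn,mp,ms,mu,ns,nu,ps,pu,su
∂2: piv[fhm,fhn,fhp,fhu,fjn,fjs,fmp,hjm,hmn,hms,hns,hnu,nsu,psu] rk=14  ker:hmp
∂1c = 0
c vs im∂2: residual ≠ 0 ⇒ not boundary

cycle:yes boundary:no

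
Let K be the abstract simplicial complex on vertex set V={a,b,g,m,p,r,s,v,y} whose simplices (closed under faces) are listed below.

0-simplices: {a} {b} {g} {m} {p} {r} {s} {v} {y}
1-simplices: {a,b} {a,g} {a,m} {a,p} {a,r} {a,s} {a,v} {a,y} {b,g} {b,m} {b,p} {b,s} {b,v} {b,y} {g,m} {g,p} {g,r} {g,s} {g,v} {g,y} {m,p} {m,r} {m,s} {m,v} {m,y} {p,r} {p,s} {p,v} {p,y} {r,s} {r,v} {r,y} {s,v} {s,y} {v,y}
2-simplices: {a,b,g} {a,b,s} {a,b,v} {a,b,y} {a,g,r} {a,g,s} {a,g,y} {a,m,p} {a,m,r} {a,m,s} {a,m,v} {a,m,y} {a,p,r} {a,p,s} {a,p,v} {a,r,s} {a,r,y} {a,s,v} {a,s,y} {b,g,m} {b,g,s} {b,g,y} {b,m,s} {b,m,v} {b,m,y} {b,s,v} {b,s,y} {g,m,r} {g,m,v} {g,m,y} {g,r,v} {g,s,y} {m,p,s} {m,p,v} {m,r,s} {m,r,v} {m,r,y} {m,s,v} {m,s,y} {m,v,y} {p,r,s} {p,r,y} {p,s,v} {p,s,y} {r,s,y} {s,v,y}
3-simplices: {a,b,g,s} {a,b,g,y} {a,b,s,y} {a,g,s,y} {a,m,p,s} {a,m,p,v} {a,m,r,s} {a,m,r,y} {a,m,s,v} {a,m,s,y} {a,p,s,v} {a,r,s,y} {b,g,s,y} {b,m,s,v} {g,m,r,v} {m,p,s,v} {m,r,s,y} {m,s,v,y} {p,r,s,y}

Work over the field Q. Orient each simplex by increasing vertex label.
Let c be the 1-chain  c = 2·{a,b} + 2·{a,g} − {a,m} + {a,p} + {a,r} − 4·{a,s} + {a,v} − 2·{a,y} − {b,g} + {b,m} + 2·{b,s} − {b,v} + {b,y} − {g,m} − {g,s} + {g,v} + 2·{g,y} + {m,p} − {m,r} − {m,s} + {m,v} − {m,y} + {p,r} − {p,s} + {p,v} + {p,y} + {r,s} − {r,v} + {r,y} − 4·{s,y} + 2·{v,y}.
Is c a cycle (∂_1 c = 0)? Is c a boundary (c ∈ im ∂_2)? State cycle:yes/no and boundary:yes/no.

n_0=9 n_1=35 n_2=46 n_3=19  [Q]
∂1: piv[ab,ag,am,ap,ar,as,av,ay] rk=8  ker:bg,bm,bp,bs,bv,by,gm,gp,gr,gs,gv,gy,mp,mr,ms,mv,my,pr,ps,pv,py,rs,rv,ry,sv,sy,vy
∂2: piv[abg,abs,abv,aby,agr,ags,agy,amp,amr,ams,amv,amy,apr,aps,apv,ars,ary,asv,asy,bgm,bms,gmv,grv,mvy,pry] rk=25  ker:bgs,bgy,bmv,bmy,bsv,bsy,gmr,gmy,gsy,mps,mpv,mrs,mrv,mry,msv,msy,prs,psv,psy,rsy,svy
∂3: piv[abgs,abgy,absy,agsy,amps,ampv,amrs,amry,amsv,amsy,apsv,arsy,bmsv,gmrv,msvy,prsy] rk=16  ker:bgsy,mpsv,mrsy
∂1c = 0
c vs im∂2: reduces to 0 ⇒ boundary

cycle:yes boundary:yes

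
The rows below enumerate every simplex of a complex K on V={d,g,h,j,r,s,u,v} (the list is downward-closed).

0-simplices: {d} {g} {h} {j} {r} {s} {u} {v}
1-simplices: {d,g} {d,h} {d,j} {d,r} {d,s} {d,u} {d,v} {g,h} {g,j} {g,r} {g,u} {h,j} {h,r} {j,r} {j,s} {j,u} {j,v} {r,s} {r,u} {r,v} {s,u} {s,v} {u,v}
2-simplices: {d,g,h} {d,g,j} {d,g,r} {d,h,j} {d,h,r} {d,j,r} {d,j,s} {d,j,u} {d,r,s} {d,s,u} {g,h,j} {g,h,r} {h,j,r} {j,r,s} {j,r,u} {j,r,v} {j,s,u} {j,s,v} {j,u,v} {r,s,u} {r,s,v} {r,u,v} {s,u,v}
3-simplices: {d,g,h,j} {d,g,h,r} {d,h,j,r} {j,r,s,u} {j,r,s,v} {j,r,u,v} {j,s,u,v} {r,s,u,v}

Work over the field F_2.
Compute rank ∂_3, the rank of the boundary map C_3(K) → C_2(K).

n_0=8 n_1=23 n_2=23 n_3=8  [Z2]
∂1: piv[dg,dh,dj,dr,ds,du,dv] rk=7  ker:gh,gj,gr,gu,hj,hr,jr,js,ju,jv,rs,ru,rv,su,sv,uv
∂2: piv[dgh,dgj,dgr,dhj,dhr,djr,djs,dju,drs,dsu,jru,jrv,jsv,juv] rk=14  ker:ghj,ghr,hjr,jrs,jsu,rsu,rsv,ruv,suv
∂3: piv[dghj,dghr,dhjr,jrsu,jrsv,jruv,jsuv] rk=7  ker:rsuv
rk∂_3=7

rank∂_3=7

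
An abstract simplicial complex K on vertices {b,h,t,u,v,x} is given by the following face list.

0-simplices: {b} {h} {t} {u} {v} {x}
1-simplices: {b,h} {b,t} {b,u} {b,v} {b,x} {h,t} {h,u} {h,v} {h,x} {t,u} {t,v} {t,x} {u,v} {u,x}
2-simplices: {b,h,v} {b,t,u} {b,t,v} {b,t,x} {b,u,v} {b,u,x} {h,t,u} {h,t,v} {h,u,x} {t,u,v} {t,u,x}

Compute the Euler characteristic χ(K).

χ(K)=3

n_0=6 n_1=14 n_2=11
χ=+6−14+11=3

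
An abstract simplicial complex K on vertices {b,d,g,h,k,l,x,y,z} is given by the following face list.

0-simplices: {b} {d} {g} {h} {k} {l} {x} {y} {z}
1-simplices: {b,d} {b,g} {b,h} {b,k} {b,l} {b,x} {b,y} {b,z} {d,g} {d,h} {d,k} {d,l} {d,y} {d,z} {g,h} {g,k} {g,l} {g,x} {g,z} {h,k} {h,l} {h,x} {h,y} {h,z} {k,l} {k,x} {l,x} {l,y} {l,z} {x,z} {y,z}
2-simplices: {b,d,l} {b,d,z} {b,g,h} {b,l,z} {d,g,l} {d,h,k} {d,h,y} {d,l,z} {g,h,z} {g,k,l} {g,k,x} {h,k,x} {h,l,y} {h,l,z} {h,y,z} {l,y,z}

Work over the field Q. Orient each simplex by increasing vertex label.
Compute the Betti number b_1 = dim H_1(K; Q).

b_1=9

n_0=9 n_1=31 n_2=16  [Q]
∂1: piv[bd,bg,bh,bk,bl,bx,by,bz] rk=8  ker:dg,dh,dk,dl,dy,dz,gh,gk,gl,gx,gz,hk,hl,hx,hy,hz,kl,kx,lx,ly,lz,xz,yz
∂2: piv[bdl,bdz,bgh,blz,dgl,dhk,dhy,ghz,gkl,gkx,hkx,hly,hlz,hyz] rk=14  ker:dlz,lyz
b_1=(31−8)−14=9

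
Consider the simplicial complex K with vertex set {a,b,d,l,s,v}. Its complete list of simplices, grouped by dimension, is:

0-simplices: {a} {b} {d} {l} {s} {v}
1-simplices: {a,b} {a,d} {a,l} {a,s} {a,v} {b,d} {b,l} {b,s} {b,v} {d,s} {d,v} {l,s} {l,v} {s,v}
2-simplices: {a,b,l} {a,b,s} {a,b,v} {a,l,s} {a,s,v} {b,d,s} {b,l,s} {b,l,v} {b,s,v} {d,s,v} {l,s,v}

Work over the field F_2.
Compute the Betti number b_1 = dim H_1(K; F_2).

n_0=6 n_1=14 n_2=11  [Z2]
∂1: piv[ab,ad,al,as,av] rk=5  ker:bd,bl,bs,bv,ds,dv,ls,lv,sv
∂2: piv[abl,abs,abv,als,asv,bds,blv,dsv] rk=8  ker:bls,bsv,lsv
b_1=(14−5)−8=1

b_1=1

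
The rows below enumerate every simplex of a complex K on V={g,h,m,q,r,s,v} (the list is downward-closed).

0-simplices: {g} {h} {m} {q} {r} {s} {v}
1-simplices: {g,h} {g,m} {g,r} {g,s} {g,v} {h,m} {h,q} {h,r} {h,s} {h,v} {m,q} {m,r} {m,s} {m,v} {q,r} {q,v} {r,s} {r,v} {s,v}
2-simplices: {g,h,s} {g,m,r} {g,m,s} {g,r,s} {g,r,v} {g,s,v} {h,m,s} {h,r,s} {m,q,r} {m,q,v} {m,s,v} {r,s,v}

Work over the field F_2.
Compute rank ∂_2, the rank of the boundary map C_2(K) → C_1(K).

n_0=7 n_1=19 n_2=12  [Z2]
∂1: piv[gh,gm,gr,gs,gv,hq] rk=6  ker:hm,hr,hs,hv,mq,mr,ms,mv,qr,qv,rs,rv,sv
∂2: piv[ghs,gmr,gms,grs,grv,gsv,hms,hrs,mqr,mqv,msv] rk=11  ker:rsv
rk∂_2=11

rank∂_2=11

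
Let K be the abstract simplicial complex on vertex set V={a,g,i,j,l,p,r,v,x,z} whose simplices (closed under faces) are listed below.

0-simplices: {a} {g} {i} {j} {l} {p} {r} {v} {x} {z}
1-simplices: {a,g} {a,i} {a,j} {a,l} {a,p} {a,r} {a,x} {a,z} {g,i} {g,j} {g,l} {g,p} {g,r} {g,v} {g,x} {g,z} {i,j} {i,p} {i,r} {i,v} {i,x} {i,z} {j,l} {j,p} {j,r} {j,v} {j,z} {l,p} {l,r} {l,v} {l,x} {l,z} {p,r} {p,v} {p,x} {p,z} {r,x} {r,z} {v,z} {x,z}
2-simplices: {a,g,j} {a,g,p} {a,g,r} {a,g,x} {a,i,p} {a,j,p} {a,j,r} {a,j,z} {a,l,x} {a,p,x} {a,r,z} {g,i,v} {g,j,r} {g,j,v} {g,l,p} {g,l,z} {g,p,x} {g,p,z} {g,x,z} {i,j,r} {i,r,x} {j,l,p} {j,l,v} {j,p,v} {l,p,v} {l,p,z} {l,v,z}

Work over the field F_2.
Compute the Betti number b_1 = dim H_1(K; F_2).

n_0=10 n_1=40 n_2=27  [Z2]
∂1: piv[ag,ai,aj,al,ap,ar,ax,az,gv] rk=9  ker:gi,gj,gl,gp,gr,gx,gz,ij,ip,ir,iv,ix,iz,jl,jp,jr,jv,jz,lp,lr,lv,lx,lz,pr,pv,px,pz,rx,rz,vz,xz
∂2: piv[agj,agp,agr,agx,aip,ajp,ajr,ajz,alx,apx,arz,giv,gjv,glp,glz,gpz,gxz,ijr,irx,jlp,jlv,jpv,lvz] rk=23  ker:gjr,gpx,lpv,lpz
b_1=(40−9)−23=8

b_1=8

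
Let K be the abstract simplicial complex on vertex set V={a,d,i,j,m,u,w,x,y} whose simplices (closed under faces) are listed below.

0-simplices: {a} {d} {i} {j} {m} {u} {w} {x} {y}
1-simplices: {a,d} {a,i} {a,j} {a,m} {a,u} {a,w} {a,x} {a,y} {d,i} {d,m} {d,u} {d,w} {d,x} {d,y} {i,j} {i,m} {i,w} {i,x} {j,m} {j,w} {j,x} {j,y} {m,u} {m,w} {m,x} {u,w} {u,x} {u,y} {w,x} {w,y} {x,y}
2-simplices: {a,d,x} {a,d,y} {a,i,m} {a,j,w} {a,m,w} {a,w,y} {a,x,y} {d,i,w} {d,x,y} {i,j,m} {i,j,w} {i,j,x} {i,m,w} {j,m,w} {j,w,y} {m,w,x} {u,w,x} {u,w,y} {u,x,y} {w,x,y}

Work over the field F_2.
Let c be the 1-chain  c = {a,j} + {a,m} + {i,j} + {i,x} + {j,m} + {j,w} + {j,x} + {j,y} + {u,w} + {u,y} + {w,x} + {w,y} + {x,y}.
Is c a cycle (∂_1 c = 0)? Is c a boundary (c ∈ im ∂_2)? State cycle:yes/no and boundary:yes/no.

n_0=9 n_1=31 n_2=20  [Z2]
∂1: piv[ad,ai,aj,am,au,aw,ax,ay] rk=8  ker:di,dm,du,dw,dx,dy,ij,im,iw,ix,jm,jw,jx,jy,mu,mw,mx,uw,ux,uy,wx,wy,xy
∂2: piv[adx,ady,aim,ajw,amw,awy,axy,diw,ijm,ijw,ijx,imw,jwy,mwx,uwx,uwy,uxy] rk=17  ker:dxy,jmw,wxy
∂1c = 0
c vs im∂2: reduces to 0 ⇒ boundary

cycle:yes boundary:yes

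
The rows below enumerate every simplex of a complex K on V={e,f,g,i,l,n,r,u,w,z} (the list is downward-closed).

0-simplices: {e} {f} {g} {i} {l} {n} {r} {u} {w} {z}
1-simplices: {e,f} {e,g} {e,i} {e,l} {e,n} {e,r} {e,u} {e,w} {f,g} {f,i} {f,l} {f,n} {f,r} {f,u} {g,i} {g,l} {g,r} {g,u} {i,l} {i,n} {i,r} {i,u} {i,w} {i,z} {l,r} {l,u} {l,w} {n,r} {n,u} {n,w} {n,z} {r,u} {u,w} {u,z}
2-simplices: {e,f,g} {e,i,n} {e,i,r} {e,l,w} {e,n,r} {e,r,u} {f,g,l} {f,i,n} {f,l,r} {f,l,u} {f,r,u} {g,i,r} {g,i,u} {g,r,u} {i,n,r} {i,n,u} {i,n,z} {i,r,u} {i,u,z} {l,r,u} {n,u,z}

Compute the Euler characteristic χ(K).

χ(K)=-3

n_0=10 n_1=34 n_2=21
χ=+10−34+21=-3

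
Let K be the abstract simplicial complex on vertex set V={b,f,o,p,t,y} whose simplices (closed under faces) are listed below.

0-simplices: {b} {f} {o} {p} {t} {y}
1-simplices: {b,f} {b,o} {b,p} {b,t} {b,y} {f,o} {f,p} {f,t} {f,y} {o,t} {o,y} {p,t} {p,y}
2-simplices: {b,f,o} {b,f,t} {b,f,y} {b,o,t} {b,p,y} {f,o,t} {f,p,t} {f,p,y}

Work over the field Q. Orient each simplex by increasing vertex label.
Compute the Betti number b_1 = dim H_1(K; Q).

b_1=1

n_0=6 n_1=13 n_2=8  [Q]
∂1: piv[bf,bo,bp,bt,by] rk=5  ker:fo,fp,ft,fy,ot,oy,pt,py
∂2: piv[bfo,bft,bfy,bot,bpy,fpt,fpy] rk=7  ker:fot
b_1=(13−5)−7=1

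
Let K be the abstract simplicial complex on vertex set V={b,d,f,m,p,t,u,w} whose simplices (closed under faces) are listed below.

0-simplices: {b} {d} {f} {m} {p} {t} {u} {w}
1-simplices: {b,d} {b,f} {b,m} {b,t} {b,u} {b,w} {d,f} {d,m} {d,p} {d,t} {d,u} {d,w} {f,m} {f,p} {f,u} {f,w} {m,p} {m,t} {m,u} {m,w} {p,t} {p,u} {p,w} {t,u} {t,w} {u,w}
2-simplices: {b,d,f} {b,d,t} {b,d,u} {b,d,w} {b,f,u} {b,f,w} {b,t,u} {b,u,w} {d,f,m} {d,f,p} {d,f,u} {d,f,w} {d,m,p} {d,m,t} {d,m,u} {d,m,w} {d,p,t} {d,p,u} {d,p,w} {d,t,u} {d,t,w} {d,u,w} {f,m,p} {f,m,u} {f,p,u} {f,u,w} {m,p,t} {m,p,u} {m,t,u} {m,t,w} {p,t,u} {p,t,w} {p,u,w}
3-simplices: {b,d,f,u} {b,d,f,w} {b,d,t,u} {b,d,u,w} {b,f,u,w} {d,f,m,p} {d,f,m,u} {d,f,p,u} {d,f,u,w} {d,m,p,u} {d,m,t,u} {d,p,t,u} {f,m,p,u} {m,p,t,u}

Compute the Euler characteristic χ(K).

χ(K)=1

n_0=8 n_1=26 n_2=33 n_3=14
χ=+8−26+33−14=1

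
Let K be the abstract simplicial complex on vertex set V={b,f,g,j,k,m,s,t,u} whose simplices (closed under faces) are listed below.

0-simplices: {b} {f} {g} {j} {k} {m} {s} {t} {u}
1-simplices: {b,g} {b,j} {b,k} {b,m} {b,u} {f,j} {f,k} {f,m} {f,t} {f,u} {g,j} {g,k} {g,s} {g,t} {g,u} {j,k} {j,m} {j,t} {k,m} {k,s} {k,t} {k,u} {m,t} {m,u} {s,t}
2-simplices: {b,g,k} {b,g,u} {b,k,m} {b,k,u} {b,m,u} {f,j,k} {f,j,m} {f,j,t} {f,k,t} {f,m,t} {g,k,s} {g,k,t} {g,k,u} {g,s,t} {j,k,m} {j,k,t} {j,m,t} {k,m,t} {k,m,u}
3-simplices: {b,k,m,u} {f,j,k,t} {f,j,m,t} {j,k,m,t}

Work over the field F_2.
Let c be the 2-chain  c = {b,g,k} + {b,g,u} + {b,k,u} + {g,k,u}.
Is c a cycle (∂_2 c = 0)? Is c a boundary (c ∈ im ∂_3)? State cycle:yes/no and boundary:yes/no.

cycle:yes boundary:no

n_0=9 n_1=25 n_2=19 n_3=4  [Z2]
∂1: piv[bg,bj,bk,bm,bu,fj,ft,gs] rk=8  ker:fk,fm,fu,gj,gk,gt,gu,jk,jm,jt,km,ks,kt,ku,mt,mu,st
∂2: piv[bgk,bgu,bkm,bku,bmu,fjk,fjm,fjt,fkt,fmt,gks,gkt,gst,jkm] rk=14  ker:gku,jkt,jmt,kmt,kmu
∂3: piv[bkmu,fjkt,fjmt,jkmt] rk=4
∂2c = 0
c vs im∂3: residual ≠ 0 ⇒ not boundary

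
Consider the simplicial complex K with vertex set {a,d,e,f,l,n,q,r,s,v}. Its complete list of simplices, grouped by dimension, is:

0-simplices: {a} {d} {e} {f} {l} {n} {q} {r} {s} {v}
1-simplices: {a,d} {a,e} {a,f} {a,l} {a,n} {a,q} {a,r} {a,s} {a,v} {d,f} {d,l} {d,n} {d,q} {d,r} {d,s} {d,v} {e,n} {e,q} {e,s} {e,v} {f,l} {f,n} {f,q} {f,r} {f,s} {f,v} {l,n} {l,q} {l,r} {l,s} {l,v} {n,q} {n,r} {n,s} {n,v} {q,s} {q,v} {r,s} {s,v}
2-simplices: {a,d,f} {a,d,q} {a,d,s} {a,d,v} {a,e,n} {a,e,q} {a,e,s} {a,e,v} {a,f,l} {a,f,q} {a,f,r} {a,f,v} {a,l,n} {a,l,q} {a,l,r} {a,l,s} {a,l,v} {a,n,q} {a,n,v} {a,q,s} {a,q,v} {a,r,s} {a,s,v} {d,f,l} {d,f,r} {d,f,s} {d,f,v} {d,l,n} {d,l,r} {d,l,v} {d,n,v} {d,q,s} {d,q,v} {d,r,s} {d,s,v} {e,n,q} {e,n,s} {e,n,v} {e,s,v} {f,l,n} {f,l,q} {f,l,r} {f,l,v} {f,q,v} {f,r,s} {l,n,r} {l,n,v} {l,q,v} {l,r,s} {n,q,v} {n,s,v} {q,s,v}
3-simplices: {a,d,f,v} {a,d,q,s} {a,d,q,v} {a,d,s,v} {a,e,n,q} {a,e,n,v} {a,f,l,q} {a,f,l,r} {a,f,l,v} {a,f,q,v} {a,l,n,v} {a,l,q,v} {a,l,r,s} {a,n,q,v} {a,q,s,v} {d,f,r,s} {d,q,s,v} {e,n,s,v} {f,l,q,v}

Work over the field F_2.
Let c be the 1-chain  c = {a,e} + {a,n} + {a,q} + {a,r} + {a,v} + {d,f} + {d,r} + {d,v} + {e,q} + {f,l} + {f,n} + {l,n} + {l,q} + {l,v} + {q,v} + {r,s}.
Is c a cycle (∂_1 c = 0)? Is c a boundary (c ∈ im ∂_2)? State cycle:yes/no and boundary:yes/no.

cycle:no boundary:no

n_0=10 n_1=39 n_2=52 n_3=19  [Z2]
∂1: piv[ad,ae,af,al,an,aq,ar,as,av] rk=9  ker:df,dl,dn,dq,dr,ds,dv,en,eq,es,ev,fl,fn,fq,fr,fs,fv,ln,lq,lr,ls,lv,nq,nr,ns,nv,qs,qv,rs,sv
∂2: piv[adf,adq,ads,adv,aen,aeq,aes,aev,afl,afq,afr,afv,aln,alq,alr,als,alv,anq,anv,aqs,aqv,ars,asv,dfl,dfr,dfs,dln,ens,fln,lnr] rk=30  ker:dfv,dlr,dlv,dnv,dqs,dqv,drs,dsv,enq,env,esv,flq,flr,flv,fqv,frs,lnv,lqv,lrs,nqv,nsv,qsv
∂3: piv[adfv,adqs,adqv,adsv,aenq,aenv,aflq,aflr,aflv,afqv,alnv,alqv,alrs,anqv,aqsv,dfrs,ensv] rk=17  ker:dqsv,flqv
∂1c = {a} + {d} + {f} + {n} + {r} + {s}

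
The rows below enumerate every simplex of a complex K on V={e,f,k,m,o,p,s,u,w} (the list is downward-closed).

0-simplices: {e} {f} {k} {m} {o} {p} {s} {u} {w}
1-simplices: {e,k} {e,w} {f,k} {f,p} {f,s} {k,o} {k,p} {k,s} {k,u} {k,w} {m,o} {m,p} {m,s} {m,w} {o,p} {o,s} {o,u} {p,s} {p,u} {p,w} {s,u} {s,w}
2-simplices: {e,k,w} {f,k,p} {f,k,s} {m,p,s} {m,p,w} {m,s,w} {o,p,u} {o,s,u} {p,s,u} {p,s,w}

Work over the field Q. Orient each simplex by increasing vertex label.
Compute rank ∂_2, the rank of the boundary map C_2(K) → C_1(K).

rank∂_2=9

n_0=9 n_1=22 n_2=10  [Q]
∂1: piv[ek,ew,fk,fp,fs,ko,ku,mo] rk=8  ker:kp,ks,kw,mp,ms,mw,op,os,ou,ps,pu,pw,su,sw
∂2: piv[ekw,fkp,fks,mps,mpw,msw,opu,osu,psu] rk=9  ker:psw
rk∂_2=9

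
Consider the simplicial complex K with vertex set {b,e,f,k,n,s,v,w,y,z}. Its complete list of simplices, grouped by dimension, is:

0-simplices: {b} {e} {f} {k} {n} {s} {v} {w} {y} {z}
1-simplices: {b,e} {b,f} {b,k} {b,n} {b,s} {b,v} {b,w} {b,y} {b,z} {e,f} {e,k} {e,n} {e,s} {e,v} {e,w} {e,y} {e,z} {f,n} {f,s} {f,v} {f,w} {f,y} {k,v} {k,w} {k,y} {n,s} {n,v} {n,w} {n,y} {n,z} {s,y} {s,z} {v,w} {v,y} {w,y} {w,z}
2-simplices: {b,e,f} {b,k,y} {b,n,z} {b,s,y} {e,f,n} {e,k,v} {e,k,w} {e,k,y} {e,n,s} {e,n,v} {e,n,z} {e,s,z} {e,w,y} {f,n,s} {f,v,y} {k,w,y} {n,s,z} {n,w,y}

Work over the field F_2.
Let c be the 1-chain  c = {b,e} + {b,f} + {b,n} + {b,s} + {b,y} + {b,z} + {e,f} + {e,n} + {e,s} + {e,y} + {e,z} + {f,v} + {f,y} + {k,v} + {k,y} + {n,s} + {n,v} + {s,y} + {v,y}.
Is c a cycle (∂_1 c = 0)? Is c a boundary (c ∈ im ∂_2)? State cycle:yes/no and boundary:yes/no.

n_0=10 n_1=36 n_2=18  [Z2]
∂1: piv[be,bf,bk,bn,bs,bv,bw,by,bz] rk=9  ker:ef,ek,en,es,ev,ew,ey,ez,fn,fs,fv,fw,fy,kv,kw,ky,ns,nv,nw,ny,nz,sy,sz,vw,vy,wy,wz
∂2: piv[bef,bky,bnz,bsy,efn,ekv,ekw,eky,ens,env,enz,esz,ewy,fns,fvy,nwy] rk=16  ker:kwy,nsz
∂1c = 0
c vs im∂2: reduces to 0 ⇒ boundary

cycle:yes boundary:yes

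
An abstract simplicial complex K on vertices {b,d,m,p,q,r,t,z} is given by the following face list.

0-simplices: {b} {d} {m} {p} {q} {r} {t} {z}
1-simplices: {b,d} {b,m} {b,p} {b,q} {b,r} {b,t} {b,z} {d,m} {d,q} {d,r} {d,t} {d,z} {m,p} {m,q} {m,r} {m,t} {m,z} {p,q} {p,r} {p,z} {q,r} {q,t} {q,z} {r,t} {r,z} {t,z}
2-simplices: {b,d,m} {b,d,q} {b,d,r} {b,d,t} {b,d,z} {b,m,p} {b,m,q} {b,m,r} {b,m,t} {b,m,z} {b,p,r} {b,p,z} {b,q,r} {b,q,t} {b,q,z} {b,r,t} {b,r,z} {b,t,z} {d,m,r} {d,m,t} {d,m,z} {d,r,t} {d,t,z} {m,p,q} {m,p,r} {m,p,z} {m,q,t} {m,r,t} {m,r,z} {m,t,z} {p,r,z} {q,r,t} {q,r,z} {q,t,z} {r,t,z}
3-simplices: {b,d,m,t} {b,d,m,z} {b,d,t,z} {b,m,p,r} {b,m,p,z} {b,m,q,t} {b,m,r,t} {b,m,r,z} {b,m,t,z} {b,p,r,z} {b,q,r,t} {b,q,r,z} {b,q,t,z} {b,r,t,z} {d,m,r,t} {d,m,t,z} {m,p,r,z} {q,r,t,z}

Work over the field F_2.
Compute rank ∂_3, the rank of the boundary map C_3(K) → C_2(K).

n_0=8 n_1=26 n_2=35 n_3=18  [Z2]
∂1: piv[bd,bm,bp,bq,br,bt,bz] rk=7  ker:dm,dq,dr,dt,dz,mp,mq,mr,mt,mz,pq,pr,pz,qr,qt,qz,rt,rz,tz
∂2: piv[bdm,bdq,bdr,bdt,bdz,bmp,bmq,bmr,bmt,bmz,bpr,bpz,bqr,bqt,bqz,brt,brz,btz,mpq] rk=19  ker:dmr,dmt,dmz,drt,dtz,mpr,mpz,mqt,mrt,mrz,mtz,prz,qrt,qrz,qtz,rtz
∂3: piv[bdmt,bdmz,bdtz,bmpr,bmpz,bmqt,bmrt,bmrz,bmtz,bprz,bqrt,bqrz,bqtz,brtz,dmrt] rk=15  ker:dmtz,mprz,qrtz
rk∂_3=15

rank∂_3=15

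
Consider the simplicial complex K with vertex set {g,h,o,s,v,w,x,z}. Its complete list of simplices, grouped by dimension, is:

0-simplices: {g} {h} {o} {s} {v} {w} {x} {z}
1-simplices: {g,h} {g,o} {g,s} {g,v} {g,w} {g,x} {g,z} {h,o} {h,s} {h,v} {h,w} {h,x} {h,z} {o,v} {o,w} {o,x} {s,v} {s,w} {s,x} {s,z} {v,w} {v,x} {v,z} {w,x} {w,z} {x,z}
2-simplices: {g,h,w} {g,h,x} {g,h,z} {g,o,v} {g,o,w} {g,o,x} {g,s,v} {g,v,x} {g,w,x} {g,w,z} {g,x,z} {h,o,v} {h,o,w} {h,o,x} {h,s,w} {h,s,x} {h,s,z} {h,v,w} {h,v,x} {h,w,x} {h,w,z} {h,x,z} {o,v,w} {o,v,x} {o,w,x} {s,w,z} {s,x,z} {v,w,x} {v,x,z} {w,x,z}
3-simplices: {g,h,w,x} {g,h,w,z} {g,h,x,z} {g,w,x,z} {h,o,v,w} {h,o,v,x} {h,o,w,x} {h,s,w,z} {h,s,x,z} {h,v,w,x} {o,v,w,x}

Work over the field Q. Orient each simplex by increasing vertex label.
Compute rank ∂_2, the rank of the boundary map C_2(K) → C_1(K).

n_0=8 n_1=26 n_2=30 n_3=11  [Q]
∂1: piv[gh,go,gs,gv,gw,gx,gz] rk=7  ker:ho,hs,hv,hw,hx,hz,ov,ow,ox,sv,sw,sx,sz,vw,vx,vz,wx,wz,xz
∂2: piv[ghw,ghx,ghz,gov,gow,gox,gsv,gvx,gwx,gwz,gxz,hov,how,hsw,hsx,hsz,hvw,vxz] rk=18  ker:hox,hvx,hwx,hwz,hxz,ovw,ovx,owx,swz,sxz,vwx,wxz
∂3: piv[ghwx,ghwz,ghxz,gwxz,hovw,hovx,howx,hswz,hsxz,hvwx] rk=10  ker:ovwx
rk∂_2=18

rank∂_2=18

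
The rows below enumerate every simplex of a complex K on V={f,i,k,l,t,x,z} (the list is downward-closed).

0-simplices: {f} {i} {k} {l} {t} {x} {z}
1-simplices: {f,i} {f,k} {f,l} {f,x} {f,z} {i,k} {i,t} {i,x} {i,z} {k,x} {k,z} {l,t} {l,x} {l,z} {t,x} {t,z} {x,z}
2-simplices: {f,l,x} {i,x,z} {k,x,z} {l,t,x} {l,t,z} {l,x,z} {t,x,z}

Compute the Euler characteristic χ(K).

n_0=7 n_1=17 n_2=7
χ=+7−17+7=-3

χ(K)=-3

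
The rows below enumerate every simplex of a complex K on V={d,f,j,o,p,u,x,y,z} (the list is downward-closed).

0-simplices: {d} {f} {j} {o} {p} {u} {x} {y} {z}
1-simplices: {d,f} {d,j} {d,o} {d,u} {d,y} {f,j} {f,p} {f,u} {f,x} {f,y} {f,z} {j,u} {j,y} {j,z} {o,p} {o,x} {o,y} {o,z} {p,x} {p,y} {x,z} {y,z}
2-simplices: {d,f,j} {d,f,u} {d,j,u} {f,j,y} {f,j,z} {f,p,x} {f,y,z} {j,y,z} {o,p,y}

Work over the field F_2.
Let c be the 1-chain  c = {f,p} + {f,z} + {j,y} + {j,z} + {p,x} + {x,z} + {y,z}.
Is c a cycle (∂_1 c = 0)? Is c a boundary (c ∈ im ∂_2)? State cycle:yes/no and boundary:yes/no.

cycle:yes boundary:no

n_0=9 n_1=22 n_2=9  [Z2]
∂1: piv[df,dj,do,du,dy,fp,fx,fz] rk=8  ker:fj,fu,fy,ju,jy,jz,op,ox,oy,oz,px,py,xz,yz
∂2: piv[dfj,dfu,dju,fjy,fjz,fpx,fyz,opy] rk=8  ker:jyz
∂1c = 0
c vs im∂2: residual ≠ 0 ⇒ not boundary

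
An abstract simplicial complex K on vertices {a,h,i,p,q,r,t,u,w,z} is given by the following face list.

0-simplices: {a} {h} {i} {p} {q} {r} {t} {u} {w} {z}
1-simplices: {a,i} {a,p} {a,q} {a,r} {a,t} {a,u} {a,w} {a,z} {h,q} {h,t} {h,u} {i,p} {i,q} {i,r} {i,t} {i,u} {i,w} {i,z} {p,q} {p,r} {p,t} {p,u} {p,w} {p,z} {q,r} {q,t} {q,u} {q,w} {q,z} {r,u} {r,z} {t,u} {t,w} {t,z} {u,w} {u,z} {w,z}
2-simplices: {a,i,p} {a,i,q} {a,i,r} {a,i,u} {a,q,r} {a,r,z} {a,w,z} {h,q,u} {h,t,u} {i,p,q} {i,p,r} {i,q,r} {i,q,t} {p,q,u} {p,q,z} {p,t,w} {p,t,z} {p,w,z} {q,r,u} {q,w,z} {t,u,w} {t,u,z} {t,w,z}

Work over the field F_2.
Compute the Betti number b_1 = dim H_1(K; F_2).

n_0=10 n_1=37 n_2=23  [Z2]
∂1: piv[ai,ap,aq,ar,at,au,aw,az,hq] rk=9  ker:ht,hu,ip,iq,ir,it,iu,iw,iz,pq,pr,pt,pu,pw,pz,qr,qt,qu,qw,qz,ru,rz,tu,tw,tz,uw,uz,wz
∂2: piv[aip,aiq,air,aiu,aqr,arz,awz,hqu,htu,ipq,ipr,iqt,pqu,pqz,ptw,ptz,pwz,qru,qwz,tuw,tuz] rk=21  ker:iqr,twz
b_1=(37−9)−21=7

b_1=7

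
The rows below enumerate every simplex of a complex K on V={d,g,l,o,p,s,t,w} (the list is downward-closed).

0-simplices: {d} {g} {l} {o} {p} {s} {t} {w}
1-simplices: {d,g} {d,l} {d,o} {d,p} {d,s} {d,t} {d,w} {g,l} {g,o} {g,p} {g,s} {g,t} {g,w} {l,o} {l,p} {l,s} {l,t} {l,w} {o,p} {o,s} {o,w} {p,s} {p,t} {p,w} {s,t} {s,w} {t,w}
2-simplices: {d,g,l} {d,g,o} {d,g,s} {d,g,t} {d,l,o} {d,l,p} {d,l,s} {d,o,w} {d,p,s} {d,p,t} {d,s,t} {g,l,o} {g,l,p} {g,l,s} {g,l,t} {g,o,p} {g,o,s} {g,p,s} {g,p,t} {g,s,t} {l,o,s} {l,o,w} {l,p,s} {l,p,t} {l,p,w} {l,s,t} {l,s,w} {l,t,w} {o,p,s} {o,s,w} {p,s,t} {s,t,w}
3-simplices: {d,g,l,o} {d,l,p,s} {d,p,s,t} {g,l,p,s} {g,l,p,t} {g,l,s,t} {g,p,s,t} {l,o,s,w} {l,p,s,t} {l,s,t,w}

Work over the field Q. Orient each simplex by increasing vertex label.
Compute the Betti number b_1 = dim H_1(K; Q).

b_1=1

n_0=8 n_1=27 n_2=32 n_3=10  [Q]
∂1: piv[dg,dl,do,dp,ds,dt,dw] rk=7  ker:gl,go,gp,gs,gt,gw,lo,lp,ls,lt,lw,op,os,ow,ps,pt,pw,st,sw,tw
∂2: piv[dgl,dgo,dgs,dgt,dlo,dlp,dls,dow,dps,dpt,dst,glp,glt,gop,gos,low,lpw,lsw,ltw] rk=19  ker:glo,gls,gps,gpt,gst,los,lps,lpt,lst,ops,osw,pst,stw
∂3: piv[dglo,dlps,dpst,glps,glpt,glst,gpst,losw,lstw] rk=9  ker:lpst
b_1=(27−7)−19=1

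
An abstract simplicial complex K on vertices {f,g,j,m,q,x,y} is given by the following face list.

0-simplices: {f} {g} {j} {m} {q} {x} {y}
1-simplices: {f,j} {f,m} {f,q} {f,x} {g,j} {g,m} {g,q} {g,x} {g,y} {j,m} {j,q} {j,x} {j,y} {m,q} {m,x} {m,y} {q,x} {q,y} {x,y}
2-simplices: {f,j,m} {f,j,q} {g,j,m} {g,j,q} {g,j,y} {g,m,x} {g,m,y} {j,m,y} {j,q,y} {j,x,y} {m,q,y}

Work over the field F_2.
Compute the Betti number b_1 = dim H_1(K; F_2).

b_1=3

n_0=7 n_1=19 n_2=11  [Z2]
∂1: piv[fj,fm,fq,fx,gj,gy] rk=6  ker:gm,gq,gx,jm,jq,jx,jy,mq,mx,my,qx,qy,xy
∂2: piv[fjm,fjq,gjm,gjq,gjy,gmx,gmy,jqy,jxy,mqy] rk=10  ker:jmy
b_1=(19−6)−10=3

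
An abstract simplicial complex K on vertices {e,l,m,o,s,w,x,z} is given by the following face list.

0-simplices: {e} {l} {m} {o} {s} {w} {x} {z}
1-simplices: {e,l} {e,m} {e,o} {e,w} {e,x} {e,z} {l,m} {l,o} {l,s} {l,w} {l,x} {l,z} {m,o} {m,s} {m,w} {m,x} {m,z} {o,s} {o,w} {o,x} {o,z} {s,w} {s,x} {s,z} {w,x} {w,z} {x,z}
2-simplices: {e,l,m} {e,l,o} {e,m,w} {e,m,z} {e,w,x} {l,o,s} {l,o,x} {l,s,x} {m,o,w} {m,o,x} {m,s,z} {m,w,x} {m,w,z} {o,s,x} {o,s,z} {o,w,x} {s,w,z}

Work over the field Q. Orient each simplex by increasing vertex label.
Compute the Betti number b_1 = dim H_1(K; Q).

b_1=5

n_0=8 n_1=27 n_2=17  [Q]
∂1: piv[el,em,eo,ew,ex,ez,ls] rk=7  ker:lm,lo,lw,lx,lz,mo,ms,mw,mx,mz,os,ow,ox,oz,sw,sx,sz,wx,wz,xz
∂2: piv[elm,elo,emw,emz,ewx,los,lox,lsx,mow,mox,msz,mwx,mwz,osz,swz] rk=15  ker:osx,owx
b_1=(27−7)−15=5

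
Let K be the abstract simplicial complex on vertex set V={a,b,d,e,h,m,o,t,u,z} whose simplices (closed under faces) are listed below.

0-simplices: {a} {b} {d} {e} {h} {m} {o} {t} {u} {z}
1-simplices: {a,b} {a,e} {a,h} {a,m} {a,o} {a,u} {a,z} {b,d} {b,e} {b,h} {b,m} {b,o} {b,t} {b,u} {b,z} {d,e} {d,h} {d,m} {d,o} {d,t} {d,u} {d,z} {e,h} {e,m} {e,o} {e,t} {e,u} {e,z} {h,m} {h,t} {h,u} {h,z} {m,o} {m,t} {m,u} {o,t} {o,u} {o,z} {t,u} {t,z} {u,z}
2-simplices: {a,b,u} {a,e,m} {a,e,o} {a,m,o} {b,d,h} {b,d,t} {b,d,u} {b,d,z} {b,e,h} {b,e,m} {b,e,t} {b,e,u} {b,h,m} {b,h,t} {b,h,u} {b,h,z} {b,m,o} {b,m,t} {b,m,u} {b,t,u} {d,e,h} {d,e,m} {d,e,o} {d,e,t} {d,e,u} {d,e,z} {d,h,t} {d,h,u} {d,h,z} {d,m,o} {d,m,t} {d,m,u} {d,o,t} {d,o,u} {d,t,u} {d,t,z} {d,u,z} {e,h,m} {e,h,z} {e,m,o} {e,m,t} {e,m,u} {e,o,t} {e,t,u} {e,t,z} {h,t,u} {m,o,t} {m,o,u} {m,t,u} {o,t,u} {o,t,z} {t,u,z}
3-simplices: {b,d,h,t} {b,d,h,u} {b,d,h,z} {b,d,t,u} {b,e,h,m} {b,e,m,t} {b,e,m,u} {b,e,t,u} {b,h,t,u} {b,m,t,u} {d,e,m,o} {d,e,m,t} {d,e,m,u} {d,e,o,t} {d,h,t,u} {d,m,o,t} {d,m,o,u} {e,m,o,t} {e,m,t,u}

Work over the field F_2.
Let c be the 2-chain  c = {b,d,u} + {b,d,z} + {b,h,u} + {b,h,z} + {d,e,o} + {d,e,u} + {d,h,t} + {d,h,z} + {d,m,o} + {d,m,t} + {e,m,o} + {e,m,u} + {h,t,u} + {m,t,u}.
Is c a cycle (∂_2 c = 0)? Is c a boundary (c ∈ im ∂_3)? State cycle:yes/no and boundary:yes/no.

cycle:yes boundary:no

n_0=10 n_1=41 n_2=52 n_3=19  [Z2]
∂1: piv[ab,ae,ah,am,ao,au,az,bd,bt] rk=9  ker:be,bh,bm,bo,bu,bz,de,dh,dm,do,dt,du,dz,eh,em,eo,et,eu,ez,hm,ht,hu,hz,mo,mt,mu,ot,ou,oz,tu,tz,uz
∂2: piv[abu,aem,aeo,amo,bdh,bdt,bdu,bdz,beh,bem,bet,beu,bhm,bht,bhu,bhz,bmo,bmt,bmu,btu,deh,dem,deo,dez,dot,dou,dtz,duz,otz] rk=29  ker:det,deu,dht,dhu,dhz,dmo,dmt,dmu,dtu,ehm,ehz,emo,emt,emu,eot,etu,etz,htu,mot,mou,mtu,otu,tuz
∂3: piv[bdht,bdhu,bdhz,bdtu,behm,bemt,bemu,betu,bhtu,bmtu,demo,demt,demu,deot,dmot,dmou] rk=16  ker:dhtu,emot,emtu
∂2c = 0
c vs im∂3: residual ≠ 0 ⇒ not boundary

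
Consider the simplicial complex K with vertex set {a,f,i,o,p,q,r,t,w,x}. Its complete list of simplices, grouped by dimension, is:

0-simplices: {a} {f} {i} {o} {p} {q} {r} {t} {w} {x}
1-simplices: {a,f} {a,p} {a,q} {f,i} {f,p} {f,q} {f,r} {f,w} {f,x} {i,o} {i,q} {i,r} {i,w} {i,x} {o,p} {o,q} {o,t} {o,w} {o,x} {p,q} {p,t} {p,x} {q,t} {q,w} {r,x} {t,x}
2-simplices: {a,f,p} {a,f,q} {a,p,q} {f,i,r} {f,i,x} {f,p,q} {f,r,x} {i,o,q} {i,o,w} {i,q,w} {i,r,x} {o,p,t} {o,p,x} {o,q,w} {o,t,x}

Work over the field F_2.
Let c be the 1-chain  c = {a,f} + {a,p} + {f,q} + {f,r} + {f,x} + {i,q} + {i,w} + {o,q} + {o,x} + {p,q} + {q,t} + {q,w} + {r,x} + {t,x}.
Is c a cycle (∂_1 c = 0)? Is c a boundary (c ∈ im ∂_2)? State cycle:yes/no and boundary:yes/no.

cycle:yes boundary:no

n_0=10 n_1=26 n_2=15  [Z2]
∂1: piv[af,ap,aq,fi,fr,fw,fx,io,ot] rk=9  ker:fp,fq,iq,ir,iw,ix,op,oq,ow,ox,pq,pt,px,qt,qw,rx,tx
∂2: piv[afp,afq,apq,fir,fix,frx,ioq,iow,iqw,opt,opx,otx] rk=12  ker:fpq,irx,oqw
∂1c = 0
c vs im∂2: residual ≠ 0 ⇒ not boundary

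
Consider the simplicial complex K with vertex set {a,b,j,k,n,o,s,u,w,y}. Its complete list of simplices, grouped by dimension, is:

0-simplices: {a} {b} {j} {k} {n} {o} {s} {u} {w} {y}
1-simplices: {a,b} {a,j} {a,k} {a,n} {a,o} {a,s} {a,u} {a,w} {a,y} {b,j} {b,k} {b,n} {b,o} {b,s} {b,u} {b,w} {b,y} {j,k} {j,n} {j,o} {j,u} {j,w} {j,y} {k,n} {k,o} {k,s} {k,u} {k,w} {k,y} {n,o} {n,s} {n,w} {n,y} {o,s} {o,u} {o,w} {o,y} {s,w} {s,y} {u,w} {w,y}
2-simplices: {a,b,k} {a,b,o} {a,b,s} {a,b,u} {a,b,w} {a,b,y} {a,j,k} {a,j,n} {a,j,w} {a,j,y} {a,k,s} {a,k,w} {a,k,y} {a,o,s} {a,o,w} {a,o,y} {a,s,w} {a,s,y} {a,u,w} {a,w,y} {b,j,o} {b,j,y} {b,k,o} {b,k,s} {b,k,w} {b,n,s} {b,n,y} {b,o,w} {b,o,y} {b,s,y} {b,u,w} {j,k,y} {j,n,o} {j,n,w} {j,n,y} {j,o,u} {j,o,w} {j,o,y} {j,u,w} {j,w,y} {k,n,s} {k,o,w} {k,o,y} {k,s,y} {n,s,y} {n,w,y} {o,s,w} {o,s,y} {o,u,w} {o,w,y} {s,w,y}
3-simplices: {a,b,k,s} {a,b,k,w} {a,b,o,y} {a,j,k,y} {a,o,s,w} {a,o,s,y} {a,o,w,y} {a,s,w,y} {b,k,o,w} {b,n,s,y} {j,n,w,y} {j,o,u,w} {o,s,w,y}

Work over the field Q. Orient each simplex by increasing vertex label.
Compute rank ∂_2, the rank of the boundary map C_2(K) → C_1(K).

n_0=10 n_1=41 n_2=51 n_3=13  [Q]
∂1: piv[ab,aj,ak,an,ao,as,au,aw,ay] rk=9  ker:bj,bk,bn,bo,bs,bu,bw,by,jk,jn,jo,ju,jw,jy,kn,ko,ks,ku,kw,ky,no,ns,nw,ny,os,ou,ow,oy,sw,sy,uw,wy
∂2: piv[abk,abo,abs,abu,abw,aby,ajk,ajn,ajw,ajy,aks,akw,aky,aos,aow,aoy,asw,asy,auw,awy,bjo,bjy,bko,bns,bny,jno,jnw,jny,jou,juw,kns] rk=31  ker:bks,bkw,bow,boy,bsy,buw,jky,jow,joy,jwy,kow,koy,ksy,nsy,nwy,osw,osy,ouw,owy,swy
∂3: piv[abks,abkw,aboy,ajky,aosw,aosy,aowy,aswy,bkow,bnsy,jnwy,jouw] rk=12  ker:oswy
rk∂_2=31

rank∂_2=31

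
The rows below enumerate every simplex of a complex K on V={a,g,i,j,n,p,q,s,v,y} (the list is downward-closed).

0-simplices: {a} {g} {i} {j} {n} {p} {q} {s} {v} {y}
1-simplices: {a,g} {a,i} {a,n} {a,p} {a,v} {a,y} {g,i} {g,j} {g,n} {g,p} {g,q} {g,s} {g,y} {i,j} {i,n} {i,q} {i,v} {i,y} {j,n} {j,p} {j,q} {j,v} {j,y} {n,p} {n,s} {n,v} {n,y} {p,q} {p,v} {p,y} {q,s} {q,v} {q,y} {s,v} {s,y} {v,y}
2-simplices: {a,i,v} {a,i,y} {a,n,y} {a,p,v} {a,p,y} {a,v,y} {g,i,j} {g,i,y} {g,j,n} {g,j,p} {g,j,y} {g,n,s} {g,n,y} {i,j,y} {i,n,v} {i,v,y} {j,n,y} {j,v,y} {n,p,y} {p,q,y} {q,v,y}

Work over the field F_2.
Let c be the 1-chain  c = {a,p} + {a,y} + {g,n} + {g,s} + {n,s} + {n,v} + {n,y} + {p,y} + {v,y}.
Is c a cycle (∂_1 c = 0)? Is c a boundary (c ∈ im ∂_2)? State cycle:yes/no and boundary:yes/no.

cycle:yes boundary:no

n_0=10 n_1=36 n_2=21  [Z2]
∂1: piv[ag,ai,an,ap,av,ay,gj,gq,gs] rk=9  ker:gi,gn,gp,gy,ij,in,iq,iv,iy,jn,jp,jq,jv,jy,np,ns,nv,ny,pq,pv,py,qs,qv,qy,sv,sy,vy
∂2: piv[aiv,aiy,any,apv,apy,avy,gij,giy,gjn,gjp,gjy,gns,gny,inv,jvy,npy,pqy,qvy] rk=18  ker:ijy,ivy,jny
∂1c = 0
c vs im∂2: residual ≠ 0 ⇒ not boundary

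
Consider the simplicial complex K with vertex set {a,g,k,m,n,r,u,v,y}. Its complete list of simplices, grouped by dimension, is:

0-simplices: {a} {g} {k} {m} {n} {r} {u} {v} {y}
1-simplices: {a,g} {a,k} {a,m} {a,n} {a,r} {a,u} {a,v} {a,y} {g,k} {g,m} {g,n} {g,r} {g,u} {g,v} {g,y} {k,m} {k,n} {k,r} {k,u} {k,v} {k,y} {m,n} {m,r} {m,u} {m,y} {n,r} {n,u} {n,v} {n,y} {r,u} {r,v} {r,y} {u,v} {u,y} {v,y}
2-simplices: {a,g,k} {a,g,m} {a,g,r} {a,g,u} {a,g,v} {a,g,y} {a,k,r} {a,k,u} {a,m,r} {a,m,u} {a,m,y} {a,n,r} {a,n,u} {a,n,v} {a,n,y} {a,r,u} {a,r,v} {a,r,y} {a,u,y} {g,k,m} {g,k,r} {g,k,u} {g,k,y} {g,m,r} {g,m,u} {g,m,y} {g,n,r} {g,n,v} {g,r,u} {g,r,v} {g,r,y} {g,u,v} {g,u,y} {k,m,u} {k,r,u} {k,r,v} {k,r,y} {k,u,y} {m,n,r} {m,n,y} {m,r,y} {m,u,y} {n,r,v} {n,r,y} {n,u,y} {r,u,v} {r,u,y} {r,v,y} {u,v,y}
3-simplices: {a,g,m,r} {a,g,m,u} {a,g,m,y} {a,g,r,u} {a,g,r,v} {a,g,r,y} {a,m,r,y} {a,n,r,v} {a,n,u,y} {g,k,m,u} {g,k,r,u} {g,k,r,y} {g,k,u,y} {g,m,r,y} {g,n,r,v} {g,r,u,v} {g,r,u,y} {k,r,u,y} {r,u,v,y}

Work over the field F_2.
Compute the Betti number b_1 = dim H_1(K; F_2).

b_1=1

n_0=9 n_1=35 n_2=49 n_3=19  [Z2]
∂1: piv[ag,ak,am,an,ar,au,av,ay] rk=8  ker:gk,gm,gn,gr,gu,gv,gy,km,kn,kr,ku,kv,ky,mn,mr,mu,my,nr,nu,nv,ny,ru,rv,ry,uv,uy,vy
∂2: piv[agk,agm,agr,agu,agv,agy,akr,aku,amr,amu,amy,anr,anu,anv,any,aru,arv,ary,auy,gkm,gky,gnr,guv,krv,mnr,rvy] rk=26  ker:gkr,gku,gmr,gmu,gmy,gnv,gru,grv,gry,guy,kmu,kru,kry,kuy,mny,mry,muy,nrv,nry,nuy,ruv,ruy,uvy
∂3: piv[agmr,agmu,agmy,agru,agrv,agry,amry,anrv,anuy,gkmu,gkru,gkry,gkuy,gnrv,gruv,gruy,ruvy] rk=17  ker:gmry,kruy
b_1=(35−8)−26=1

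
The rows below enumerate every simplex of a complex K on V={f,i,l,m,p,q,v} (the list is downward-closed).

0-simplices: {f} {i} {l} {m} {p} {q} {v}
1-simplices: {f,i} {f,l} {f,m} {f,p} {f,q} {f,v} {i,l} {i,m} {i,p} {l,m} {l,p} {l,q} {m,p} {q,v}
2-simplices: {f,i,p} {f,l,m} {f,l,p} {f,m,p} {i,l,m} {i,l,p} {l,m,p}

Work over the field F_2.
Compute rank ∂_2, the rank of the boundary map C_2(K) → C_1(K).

n_0=7 n_1=14 n_2=7  [Z2]
∂1: piv[fi,fl,fm,fp,fq,fv] rk=6  ker:il,im,ip,lm,lp,lq,mp,qv
∂2: piv[fip,flm,flp,fmp,ilm,ilp] rk=6  ker:lmp
rk∂_2=6

rank∂_2=6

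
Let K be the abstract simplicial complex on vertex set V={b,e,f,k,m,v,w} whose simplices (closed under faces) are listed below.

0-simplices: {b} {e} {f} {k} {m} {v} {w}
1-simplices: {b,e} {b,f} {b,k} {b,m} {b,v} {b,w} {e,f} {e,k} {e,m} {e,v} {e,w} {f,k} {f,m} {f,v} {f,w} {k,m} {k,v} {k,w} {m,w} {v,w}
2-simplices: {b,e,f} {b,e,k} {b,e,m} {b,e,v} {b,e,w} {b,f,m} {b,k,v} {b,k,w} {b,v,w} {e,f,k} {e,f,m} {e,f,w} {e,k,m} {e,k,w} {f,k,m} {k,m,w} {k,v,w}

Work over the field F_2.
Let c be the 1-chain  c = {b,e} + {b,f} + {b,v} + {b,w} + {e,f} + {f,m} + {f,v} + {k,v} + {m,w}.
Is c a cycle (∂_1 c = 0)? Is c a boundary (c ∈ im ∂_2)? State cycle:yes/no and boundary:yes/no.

n_0=7 n_1=20 n_2=17  [Z2]
∂1: piv[be,bf,bk,bm,bv,bw] rk=6  ker:ef,ek,em,ev,ew,fk,fm,fv,fw,km,kv,kw,mw,vw
∂2: piv[bef,bek,bem,bev,bew,bfm,bkv,bkw,bvw,efk,efw,ekm,kmw] rk=13  ker:efm,ekw,fkm,kvw
∂1c = {k} + {v}

cycle:no boundary:no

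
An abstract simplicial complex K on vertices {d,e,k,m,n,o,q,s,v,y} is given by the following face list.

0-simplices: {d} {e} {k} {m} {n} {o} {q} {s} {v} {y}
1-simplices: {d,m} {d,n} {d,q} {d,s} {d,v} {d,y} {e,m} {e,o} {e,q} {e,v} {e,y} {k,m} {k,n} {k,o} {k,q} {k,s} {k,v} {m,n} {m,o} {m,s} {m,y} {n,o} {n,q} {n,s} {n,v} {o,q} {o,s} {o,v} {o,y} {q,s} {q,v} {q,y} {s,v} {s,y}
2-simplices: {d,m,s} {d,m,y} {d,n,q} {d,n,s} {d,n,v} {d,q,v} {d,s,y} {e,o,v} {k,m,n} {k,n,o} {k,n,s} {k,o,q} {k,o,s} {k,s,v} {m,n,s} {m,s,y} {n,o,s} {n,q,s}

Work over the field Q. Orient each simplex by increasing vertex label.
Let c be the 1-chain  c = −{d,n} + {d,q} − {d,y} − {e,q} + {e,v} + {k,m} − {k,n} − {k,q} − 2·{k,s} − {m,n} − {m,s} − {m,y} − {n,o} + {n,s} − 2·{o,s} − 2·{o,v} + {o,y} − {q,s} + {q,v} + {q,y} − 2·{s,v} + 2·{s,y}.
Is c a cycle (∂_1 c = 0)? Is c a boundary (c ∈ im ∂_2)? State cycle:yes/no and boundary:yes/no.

cycle:no boundary:no

n_0=10 n_1=34 n_2=18  [Q]
∂1: piv[dm,dn,dq,ds,dv,dy,em,eo,km] rk=9  ker:eq,ev,ey,kn,ko,kq,ks,kv,mn,mo,ms,my,no,nq,ns,nv,oq,os,ov,oy,qs,qv,qy,sv,sy
∂2: piv[dms,dmy,dnq,dns,dnv,dqv,dsy,eov,kmn,kno,kns,koq,kos,ksv,mns,nqs] rk=16  ker:msy,nos
∂1c = {d} + 3·{k} + 4·{m} − 3·{n} + 2·{o} − 2·{q} − 5·{s} − 2·{v} + 2·{y}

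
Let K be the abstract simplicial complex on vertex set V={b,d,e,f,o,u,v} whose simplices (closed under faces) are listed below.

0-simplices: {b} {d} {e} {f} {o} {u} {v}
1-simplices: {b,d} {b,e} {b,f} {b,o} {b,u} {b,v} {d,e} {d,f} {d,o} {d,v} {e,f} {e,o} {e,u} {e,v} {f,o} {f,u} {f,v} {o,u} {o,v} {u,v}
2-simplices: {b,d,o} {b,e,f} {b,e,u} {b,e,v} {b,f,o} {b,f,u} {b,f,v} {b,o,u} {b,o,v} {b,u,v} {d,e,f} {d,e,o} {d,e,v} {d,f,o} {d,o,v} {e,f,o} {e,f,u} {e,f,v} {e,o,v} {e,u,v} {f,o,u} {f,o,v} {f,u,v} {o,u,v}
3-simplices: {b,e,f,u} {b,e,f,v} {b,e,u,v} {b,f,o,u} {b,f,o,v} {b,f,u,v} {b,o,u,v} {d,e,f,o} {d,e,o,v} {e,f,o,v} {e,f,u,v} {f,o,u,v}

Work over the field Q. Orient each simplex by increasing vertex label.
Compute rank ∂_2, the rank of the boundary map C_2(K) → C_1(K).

rank∂_2=14

n_0=7 n_1=20 n_2=24 n_3=12  [Q]
∂1: piv[bd,be,bf,bo,bu,bv] rk=6  ker:de,df,do,dv,ef,eo,eu,ev,fo,fu,fv,ou,ov,uv
∂2: piv[bdo,bef,beu,bev,bfo,bfu,bfv,bou,bov,buv,def,deo,dev,dfo] rk=14  ker:dov,efo,efu,efv,eov,euv,fou,fov,fuv,ouv
∂3: piv[befu,befv,beuv,bfou,bfov,bfuv,bouv,defo,deov,efov] rk=10  ker:efuv,fouv
rk∂_2=14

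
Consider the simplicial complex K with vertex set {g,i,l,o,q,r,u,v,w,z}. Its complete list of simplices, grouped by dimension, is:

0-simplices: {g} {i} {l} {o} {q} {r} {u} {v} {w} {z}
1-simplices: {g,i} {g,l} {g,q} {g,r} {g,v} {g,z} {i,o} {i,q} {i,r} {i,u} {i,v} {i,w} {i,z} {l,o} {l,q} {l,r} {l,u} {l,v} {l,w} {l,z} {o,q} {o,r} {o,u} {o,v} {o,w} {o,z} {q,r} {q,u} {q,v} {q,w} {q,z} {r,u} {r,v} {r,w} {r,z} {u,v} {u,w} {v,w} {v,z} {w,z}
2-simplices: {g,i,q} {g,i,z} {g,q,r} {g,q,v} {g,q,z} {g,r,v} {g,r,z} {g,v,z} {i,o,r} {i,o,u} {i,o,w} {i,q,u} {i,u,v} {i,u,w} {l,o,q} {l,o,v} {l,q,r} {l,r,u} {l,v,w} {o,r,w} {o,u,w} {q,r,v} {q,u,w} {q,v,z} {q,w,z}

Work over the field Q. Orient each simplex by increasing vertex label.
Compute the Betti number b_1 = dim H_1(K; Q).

n_0=10 n_1=40 n_2=25  [Q]
∂1: piv[gi,gl,gq,gr,gv,gz,io,iu,iw] rk=9  ker:iq,ir,iv,iz,lo,lq,lr,lu,lv,lw,lz,oq,or,ou,ov,ow,oz,qr,qu,qv,qw,qz,ru,rv,rw,rz,uv,uw,vw,vz,wz
∂2: piv[giq,giz,gqr,gqv,gqz,grv,grz,gvz,ior,iou,iow,iqu,iuv,iuw,loq,lov,lqr,lru,lvw,orw,quw,qwz] rk=22  ker:ouw,qrv,qvz
b_1=(40−9)−22=9

b_1=9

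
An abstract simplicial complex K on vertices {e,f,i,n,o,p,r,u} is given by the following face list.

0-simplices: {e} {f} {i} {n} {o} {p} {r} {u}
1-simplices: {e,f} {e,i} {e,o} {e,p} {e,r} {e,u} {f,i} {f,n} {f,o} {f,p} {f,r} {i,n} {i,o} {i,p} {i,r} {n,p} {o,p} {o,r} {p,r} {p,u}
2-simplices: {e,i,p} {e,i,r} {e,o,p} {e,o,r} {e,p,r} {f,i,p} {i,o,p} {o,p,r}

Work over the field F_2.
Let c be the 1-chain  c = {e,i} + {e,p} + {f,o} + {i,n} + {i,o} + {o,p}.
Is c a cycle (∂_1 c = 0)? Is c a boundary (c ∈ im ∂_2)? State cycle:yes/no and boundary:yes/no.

cycle:no boundary:no

n_0=8 n_1=20 n_2=8  [Z2]
∂1: piv[ef,ei,eo,ep,er,eu,fn] rk=7  ker:fi,fo,fp,fr,in,io,ip,ir,np,op,or,pr,pu
∂2: piv[eip,eir,eop,eor,epr,fip,iop] rk=7  ker:opr
∂1c = {f} + {i} + {n} + {o}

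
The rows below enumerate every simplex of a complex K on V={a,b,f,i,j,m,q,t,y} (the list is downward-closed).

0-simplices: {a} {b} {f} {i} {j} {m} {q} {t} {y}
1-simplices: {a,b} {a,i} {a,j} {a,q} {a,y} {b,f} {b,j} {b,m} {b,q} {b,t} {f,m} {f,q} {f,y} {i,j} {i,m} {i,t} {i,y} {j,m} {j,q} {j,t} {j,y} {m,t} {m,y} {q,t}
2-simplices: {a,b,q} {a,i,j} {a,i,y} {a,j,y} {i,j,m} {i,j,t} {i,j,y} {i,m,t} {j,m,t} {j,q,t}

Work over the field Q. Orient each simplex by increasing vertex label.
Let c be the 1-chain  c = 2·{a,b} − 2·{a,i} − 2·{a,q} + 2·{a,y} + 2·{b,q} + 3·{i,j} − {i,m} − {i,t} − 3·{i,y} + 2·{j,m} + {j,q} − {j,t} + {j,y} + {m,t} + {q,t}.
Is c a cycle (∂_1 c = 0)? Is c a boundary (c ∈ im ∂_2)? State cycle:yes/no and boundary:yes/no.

n_0=9 n_1=24 n_2=10  [Q]
∂1: piv[ab,ai,aj,aq,ay,bf,bm,bt] rk=8  ker:bj,bq,fm,fq,fy,ij,im,it,iy,jm,jq,jt,jy,mt,my,qt
∂2: piv[abq,aij,aiy,ajy,ijm,ijt,imt,jqt] rk=8  ker:ijy,jmt
∂1c = 0
c vs im∂2: reduces to 0 ⇒ boundary

cycle:yes boundary:yes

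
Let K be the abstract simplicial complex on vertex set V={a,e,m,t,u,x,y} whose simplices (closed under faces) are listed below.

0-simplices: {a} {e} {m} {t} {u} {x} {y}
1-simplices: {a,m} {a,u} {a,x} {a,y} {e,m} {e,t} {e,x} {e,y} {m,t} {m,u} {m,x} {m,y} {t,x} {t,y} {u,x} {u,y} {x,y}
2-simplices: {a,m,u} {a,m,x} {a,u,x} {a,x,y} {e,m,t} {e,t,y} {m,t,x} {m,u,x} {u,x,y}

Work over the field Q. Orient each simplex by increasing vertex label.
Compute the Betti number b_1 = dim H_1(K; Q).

b_1=3

n_0=7 n_1=17 n_2=9  [Q]
∂1: piv[am,au,ax,ay,em,et] rk=6  ker:ex,ey,mt,mu,mx,my,tx,ty,ux,uy,xy
∂2: piv[amu,amx,aux,axy,emt,ety,mtx,uxy] rk=8  ker:mux
b_1=(17−6)−8=3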